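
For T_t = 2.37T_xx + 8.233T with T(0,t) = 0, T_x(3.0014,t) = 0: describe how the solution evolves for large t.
T grows unboundedly. Reaction dominates diffusion (r=8.233 > κπ²/(4L²)≈0.65); solution grows exponentially.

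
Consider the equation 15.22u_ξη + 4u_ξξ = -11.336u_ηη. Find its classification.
Rewriting in standard form: 4u_ξξ + 15.22u_ξη + 11.336u_ηη = 0. Hyperbolic. (A = 4, B = 15.22, C = 11.336 gives B² - 4AC = 50.2724.)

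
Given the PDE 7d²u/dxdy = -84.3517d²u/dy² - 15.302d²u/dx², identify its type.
Rewriting in standard form: 15.302d²u/dx² + 7d²u/dxdy + 84.3517d²u/dy² = 0. The second-order coefficients are A = 15.302, B = 7, C = 84.3517. Since B² - 4AC = -5113.9988536 < 0, this is an elliptic PDE.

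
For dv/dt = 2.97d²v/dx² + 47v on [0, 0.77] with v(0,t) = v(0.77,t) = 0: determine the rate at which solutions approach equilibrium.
Eigenvalues: λₙ = 2.97n²π²/0.77² - 47.
First three modes:
  n=1: λ₁ = 2.97π²/0.77² - 47 ≈ 2.44
  n=2: λ₂ = 11.88π²/0.77² - 47 ≈ 150.758
  n=3: λ₃ = 26.73π²/0.77² - 47 ≈ 397.956
Since 2.97π²/0.77² ≈ 49.44 > 47, all λₙ > 0.
The n=1 mode decays slowest → dominates as t → ∞.
Asymptotic: v ~ c₁ sin(πx/0.77) e^{-λ₁t} with decay rate λ₁ ≈ 2.44.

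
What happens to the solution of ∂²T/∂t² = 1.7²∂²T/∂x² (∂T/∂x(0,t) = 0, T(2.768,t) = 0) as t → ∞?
T oscillates (no decay). Energy is conserved; the solution oscillates indefinitely as standing waves.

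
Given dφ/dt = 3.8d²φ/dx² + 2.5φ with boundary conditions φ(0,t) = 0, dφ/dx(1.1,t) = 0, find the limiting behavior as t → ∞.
φ → 0. Diffusion dominates reaction (r=2.5 < κπ²/(4L²)≈7.75); solution decays.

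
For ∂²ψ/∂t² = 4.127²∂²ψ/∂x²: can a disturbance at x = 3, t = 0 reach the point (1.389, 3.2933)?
Yes. The domain of dependence is [-12.2024491, 14.9804491], and 3 ∈ [-12.2024491, 14.9804491].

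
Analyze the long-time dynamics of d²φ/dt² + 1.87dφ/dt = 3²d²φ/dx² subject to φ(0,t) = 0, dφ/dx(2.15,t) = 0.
Long-time behavior: φ → 0. Damping (γ=1.87) dissipates energy; oscillations decay exponentially.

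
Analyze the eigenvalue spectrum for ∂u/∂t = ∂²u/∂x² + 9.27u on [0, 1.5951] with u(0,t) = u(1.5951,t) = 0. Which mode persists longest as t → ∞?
Eigenvalues: λₙ = n²π²/1.5951² - 9.27.
First three modes:
  n=1: λ₁ = π²/1.5951² - 9.27 ≈ -5.391
  n=2: λ₂ = 4π²/1.5951² - 9.27 ≈ 6.246
  n=3: λ₃ = 9π²/1.5951² - 9.27 ≈ 25.641
Since π²/1.5951² ≈ 3.879 < 9.27, λ₁ < 0.
The n=1 mode grows fastest (−λₙ is largest for n=1) → dominates.
Asymptotic: u ~ c₁ sin(πx/1.5951) e^{5.391t} (exponential growth at rate −λ₁ ≈ 5.391).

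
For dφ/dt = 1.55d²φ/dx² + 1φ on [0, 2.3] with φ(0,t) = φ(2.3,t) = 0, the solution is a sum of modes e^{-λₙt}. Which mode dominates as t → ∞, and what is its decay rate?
Eigenvalues: λₙ = 1.55n²π²/2.3² - 1.
First three modes:
  n=1: λ₁ = 1.55π²/2.3² - 1 ≈ 1.892
  n=2: λ₂ = 6.2π²/2.3² - 1 ≈ 10.567
  n=3: λ₃ = 13.95π²/2.3² - 1 ≈ 25.027
Since 1.55π²/2.3² ≈ 2.892 > 1, all λₙ > 0.
The n=1 mode decays slowest → dominates as t → ∞.
Asymptotic: φ ~ c₁ sin(πx/2.3) e^{-λ₁t} with decay rate λ₁ ≈ 1.892.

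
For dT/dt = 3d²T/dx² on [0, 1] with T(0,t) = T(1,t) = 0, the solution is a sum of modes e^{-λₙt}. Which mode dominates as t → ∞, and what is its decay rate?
Eigenvalues: λₙ = 3n²π².
First three modes:
  n=1: λ₁ = 3π² ≈ 29.609
  n=2: λ₂ = 12π² ≈ 118.435 (4× faster decay)
  n=3: λ₃ = 27π² ≈ 266.479 (9× faster decay)
As t → ∞, higher modes decay exponentially faster. The n=1 mode dominates: T ~ c₁ sin(πx) e^{-λ₁t}.
Decay rate: λ₁ = 3π² ≈ 29.609.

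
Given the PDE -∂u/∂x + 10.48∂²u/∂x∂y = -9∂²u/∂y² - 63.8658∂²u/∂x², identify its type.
Rewriting in standard form: 63.8658∂²u/∂x² + 10.48∂²u/∂x∂y + 9∂²u/∂y² - ∂u/∂x = 0. The second-order coefficients are A = 63.8658, B = 10.48, C = 9. Since B² - 4AC = -2189.3384 < 0, this is an elliptic PDE.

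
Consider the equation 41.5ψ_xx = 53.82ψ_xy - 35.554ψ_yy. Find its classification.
Rewriting in standard form: 41.5ψ_xx - 53.82ψ_xy + 35.554ψ_yy = 0. Elliptic. (A = 41.5, B = -53.82, C = 35.554 gives B² - 4AC = -3005.3716.)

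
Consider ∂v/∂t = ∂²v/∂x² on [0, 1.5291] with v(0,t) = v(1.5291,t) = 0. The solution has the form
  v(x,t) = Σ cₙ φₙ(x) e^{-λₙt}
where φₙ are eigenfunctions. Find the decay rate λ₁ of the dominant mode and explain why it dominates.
Eigenvalues: λₙ = n²π²/1.5291².
First three modes:
  n=1: λ₁ = π²/1.5291² ≈ 4.221
  n=2: λ₂ = 4π²/1.5291² ≈ 16.884 (4× faster decay)
  n=3: λ₃ = 9π²/1.5291² ≈ 37.99 (9× faster decay)
As t → ∞, higher modes decay exponentially faster. The n=1 mode dominates: v ~ c₁ sin(πx/1.5291) e^{-λ₁t}.
Decay rate: λ₁ = π²/1.5291² ≈ 4.221.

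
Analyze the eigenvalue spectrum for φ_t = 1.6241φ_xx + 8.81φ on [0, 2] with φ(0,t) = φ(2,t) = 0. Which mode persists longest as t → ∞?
Eigenvalues: λₙ = 1.6241n²π²/2² - 8.81.
First three modes:
  n=1: λ₁ = 1.6241π²/2² - 8.81 ≈ -4.803
  n=2: λ₂ = 6.4964π²/2² - 8.81 ≈ 7.219
  n=3: λ₃ = 14.6169π²/2² - 8.81 ≈ 27.256
Since 1.6241π²/2² ≈ 4.007 < 8.81, λ₁ < 0.
The n=1 mode grows fastest (−λₙ is largest for n=1) → dominates.
Asymptotic: φ ~ c₁ sin(πx/2) e^{4.803t} (exponential growth at rate −λ₁ ≈ 4.803).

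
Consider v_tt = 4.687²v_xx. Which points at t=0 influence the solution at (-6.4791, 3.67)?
Domain of dependence: [-23.68039, 10.72219]. Signals travel at speed 4.687, so data within |x - -6.4791| ≤ 4.687·3.67 = 17.20129 can reach the point.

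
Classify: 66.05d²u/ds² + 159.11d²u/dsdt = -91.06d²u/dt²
Rewriting in standard form: 66.05d²u/ds² + 159.11d²u/dsdt + 91.06d²u/dt² = 0. Hyperbolic (discriminant = 1257.9401).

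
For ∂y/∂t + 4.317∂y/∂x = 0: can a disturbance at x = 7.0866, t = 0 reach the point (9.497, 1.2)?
No. Only data at x = 4.3166 affects (9.497, 1.2). Advection has one-way propagation along characteristics.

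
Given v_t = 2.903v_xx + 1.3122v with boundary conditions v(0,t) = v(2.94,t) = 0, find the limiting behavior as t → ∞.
v → 0. Diffusion dominates reaction (r=1.3122 < κπ²/L²≈3.31); solution decays.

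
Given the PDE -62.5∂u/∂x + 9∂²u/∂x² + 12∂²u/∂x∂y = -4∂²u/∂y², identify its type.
Rewriting in standard form: 9∂²u/∂x² + 12∂²u/∂x∂y + 4∂²u/∂y² - 62.5∂u/∂x = 0. The second-order coefficients are A = 9, B = 12, C = 4. Since B² - 4AC = 0 = 0, this is a parabolic PDE.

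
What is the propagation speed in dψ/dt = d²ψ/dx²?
Infinite. The heat equation is parabolic, not hyperbolic, so disturbances propagate instantly.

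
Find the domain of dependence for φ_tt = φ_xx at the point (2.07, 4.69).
Domain of dependence: [-2.62, 6.76]. Signals travel at speed 1, so data within |x - 2.07| ≤ 1·4.69 = 4.69 can reach the point.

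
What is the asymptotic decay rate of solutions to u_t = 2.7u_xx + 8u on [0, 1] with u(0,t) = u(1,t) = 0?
Eigenvalues: λₙ = 2.7n²π²/1² - 8.
First three modes:
  n=1: λ₁ = 2.7π² - 8 ≈ 18.648
  n=2: λ₂ = 10.8π² - 8 ≈ 98.592
  n=3: λ₃ = 24.3π² - 8 ≈ 231.831
Since 2.7π² ≈ 26.648 > 8, all λₙ > 0.
The n=1 mode decays slowest → dominates as t → ∞.
Asymptotic: u ~ c₁ sin(πx/1) e^{-λ₁t} with decay rate λ₁ ≈ 18.648.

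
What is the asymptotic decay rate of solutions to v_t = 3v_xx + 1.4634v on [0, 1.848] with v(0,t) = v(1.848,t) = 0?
Eigenvalues: λₙ = 3n²π²/1.848² - 1.4634.
First three modes:
  n=1: λ₁ = 3π²/1.848² - 1.4634 ≈ 7.207
  n=2: λ₂ = 12π²/1.848² - 1.4634 ≈ 33.216
  n=3: λ₃ = 27π²/1.848² - 1.4634 ≈ 76.566
Since 3π²/1.848² ≈ 8.67 > 1.4634, all λₙ > 0.
The n=1 mode decays slowest → dominates as t → ∞.
Asymptotic: v ~ c₁ sin(πx/1.848) e^{-λ₁t} with decay rate λ₁ ≈ 7.207.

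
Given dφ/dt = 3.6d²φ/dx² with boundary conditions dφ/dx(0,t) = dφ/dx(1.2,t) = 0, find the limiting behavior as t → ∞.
φ → constant (steady state). Heat is conserved (no flux at boundaries); solution approaches the spatial average.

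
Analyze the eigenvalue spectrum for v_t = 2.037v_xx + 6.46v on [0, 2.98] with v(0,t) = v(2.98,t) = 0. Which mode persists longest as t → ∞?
Eigenvalues: λₙ = 2.037n²π²/2.98² - 6.46.
First three modes:
  n=1: λ₁ = 2.037π²/2.98² - 6.46 ≈ -4.196
  n=2: λ₂ = 8.148π²/2.98² - 6.46 ≈ 2.596
  n=3: λ₃ = 18.333π²/2.98² - 6.46 ≈ 13.915
Since 2.037π²/2.98² ≈ 2.264 < 6.46, λ₁ < 0.
The n=1 mode grows fastest (−λₙ is largest for n=1) → dominates.
Asymptotic: v ~ c₁ sin(πx/2.98) e^{4.196t} (exponential growth at rate −λ₁ ≈ 4.196).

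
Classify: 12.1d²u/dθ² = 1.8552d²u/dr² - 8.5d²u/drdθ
Rewriting in standard form: -1.8552d²u/dr² + 8.5d²u/drdθ + 12.1d²u/dθ² = 0. Hyperbolic (discriminant = 162.04168).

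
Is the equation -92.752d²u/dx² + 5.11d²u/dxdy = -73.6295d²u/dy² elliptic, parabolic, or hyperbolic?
Rewriting in standard form: -92.752d²u/dx² + 5.11d²u/dxdy + 73.6295d²u/dy² = 0. Computing B² - 4AC with A = -92.752, B = 5.11, C = 73.6295: discriminant = 27343.245636 (positive). Answer: hyperbolic.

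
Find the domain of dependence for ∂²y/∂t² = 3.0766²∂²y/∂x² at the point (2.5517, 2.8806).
Domain of dependence: [-6.31075396, 11.41415396]. Signals travel at speed 3.0766, so data within |x - 2.5517| ≤ 3.0766·2.8806 = 8.86245396 can reach the point.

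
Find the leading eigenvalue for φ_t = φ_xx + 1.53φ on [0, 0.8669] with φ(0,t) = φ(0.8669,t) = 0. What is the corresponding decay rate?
Eigenvalues: λₙ = n²π²/0.8669² - 1.53.
First three modes:
  n=1: λ₁ = π²/0.8669² - 1.53 ≈ 11.603
  n=2: λ₂ = 4π²/0.8669² - 1.53 ≈ 51.002
  n=3: λ₃ = 9π²/0.8669² - 1.53 ≈ 116.666
Since π²/0.8669² ≈ 13.133 > 1.53, all λₙ > 0.
The n=1 mode decays slowest → dominates as t → ∞.
Asymptotic: φ ~ c₁ sin(πx/0.8669) e^{-λ₁t} with decay rate λ₁ ≈ 11.603.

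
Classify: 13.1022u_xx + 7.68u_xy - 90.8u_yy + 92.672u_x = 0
Hyperbolic (discriminant = 4817.70144).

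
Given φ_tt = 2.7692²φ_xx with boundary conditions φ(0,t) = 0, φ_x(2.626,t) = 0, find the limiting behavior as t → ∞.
φ oscillates (no decay). Energy is conserved; the solution oscillates indefinitely as standing waves.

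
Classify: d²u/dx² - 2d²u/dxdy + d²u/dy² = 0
Parabolic (discriminant = 0).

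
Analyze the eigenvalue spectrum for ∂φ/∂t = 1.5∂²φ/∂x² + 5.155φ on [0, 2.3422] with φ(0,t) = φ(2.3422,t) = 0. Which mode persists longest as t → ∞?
Eigenvalues: λₙ = 1.5n²π²/2.3422² - 5.155.
First three modes:
  n=1: λ₁ = 1.5π²/2.3422² - 5.155 ≈ -2.456
  n=2: λ₂ = 6π²/2.3422² - 5.155 ≈ 5.64
  n=3: λ₃ = 13.5π²/2.3422² - 5.155 ≈ 19.133
Since 1.5π²/2.3422² ≈ 2.699 < 5.155, λ₁ < 0.
The n=1 mode grows fastest (−λₙ is largest for n=1) → dominates.
Asymptotic: φ ~ c₁ sin(πx/2.3422) e^{2.456t} (exponential growth at rate −λ₁ ≈ 2.456).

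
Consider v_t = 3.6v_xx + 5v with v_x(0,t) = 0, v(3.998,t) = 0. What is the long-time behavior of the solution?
As t → ∞, v grows unboundedly. Reaction dominates diffusion (r=5 > κπ²/(4L²)≈0.56); solution grows exponentially.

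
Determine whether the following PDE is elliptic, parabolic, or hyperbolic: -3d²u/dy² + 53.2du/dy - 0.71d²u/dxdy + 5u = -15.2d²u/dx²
Rewriting in standard form: 15.2d²u/dx² - 0.71d²u/dxdy - 3d²u/dy² + 53.2du/dy + 5u = 0. Coefficients: A = 15.2, B = -0.71, C = -3. B² - 4AC = 182.9041, which is positive, so the equation is hyperbolic.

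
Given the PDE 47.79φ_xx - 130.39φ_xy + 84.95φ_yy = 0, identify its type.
The second-order coefficients are A = 47.79, B = -130.39, C = 84.95. Since B² - 4AC = 762.5101 > 0, this is a hyperbolic PDE.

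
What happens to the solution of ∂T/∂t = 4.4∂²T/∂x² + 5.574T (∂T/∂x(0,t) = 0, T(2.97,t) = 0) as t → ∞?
T grows unboundedly. Reaction dominates diffusion (r=5.574 > κπ²/(4L²)≈1.23); solution grows exponentially.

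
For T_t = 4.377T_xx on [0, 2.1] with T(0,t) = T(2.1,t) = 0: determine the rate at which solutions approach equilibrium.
Eigenvalues: λₙ = 4.377n²π²/2.1².
First three modes:
  n=1: λ₁ = 4.377π²/2.1² ≈ 9.796
  n=2: λ₂ = 17.508π²/2.1² ≈ 39.183 (4× faster decay)
  n=3: λ₃ = 39.393π²/2.1² ≈ 88.162 (9× faster decay)
As t → ∞, higher modes decay exponentially faster. The n=1 mode dominates: T ~ c₁ sin(πx/2.1) e^{-λ₁t}.
Decay rate: λ₁ = 4.377π²/2.1² ≈ 9.796.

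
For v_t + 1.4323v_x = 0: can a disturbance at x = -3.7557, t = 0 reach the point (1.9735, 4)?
Yes. The characteristic through (1.9735, 4) passes through x = -3.7557.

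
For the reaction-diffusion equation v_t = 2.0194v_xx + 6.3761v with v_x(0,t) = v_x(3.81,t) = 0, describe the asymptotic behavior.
v grows unboundedly. With Neumann BCs the constant mode has diffusion eigenvalue 0, so any r > 0 makes it grow like e^(6.3761t); solution grows exponentially.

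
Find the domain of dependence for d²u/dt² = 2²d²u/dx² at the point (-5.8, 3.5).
Domain of dependence: [-12.8, 1.2]. Signals travel at speed 2, so data within |x - -5.8| ≤ 2·3.5 = 7 can reach the point.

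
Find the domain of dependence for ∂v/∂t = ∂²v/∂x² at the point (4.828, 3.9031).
The entire real line. The heat equation has infinite propagation speed: any initial disturbance instantly affects all points (though exponentially small far away).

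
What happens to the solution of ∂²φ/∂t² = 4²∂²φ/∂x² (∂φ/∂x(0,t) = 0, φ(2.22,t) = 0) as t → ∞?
φ oscillates (no decay). Energy is conserved; the solution oscillates indefinitely as standing waves.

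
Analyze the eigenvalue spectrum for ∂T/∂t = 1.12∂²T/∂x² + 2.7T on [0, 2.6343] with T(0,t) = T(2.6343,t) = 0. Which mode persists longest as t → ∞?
Eigenvalues: λₙ = 1.12n²π²/2.6343² - 2.7.
First three modes:
  n=1: λ₁ = 1.12π²/2.6343² - 2.7 ≈ -1.107
  n=2: λ₂ = 4.48π²/2.6343² - 2.7 ≈ 3.672
  n=3: λ₃ = 10.08π²/2.6343² - 2.7 ≈ 11.636
Since 1.12π²/2.6343² ≈ 1.593 < 2.7, λ₁ < 0.
The n=1 mode grows fastest (−λₙ is largest for n=1) → dominates.
Asymptotic: T ~ c₁ sin(πx/2.6343) e^{1.107t} (exponential growth at rate −λ₁ ≈ 1.107).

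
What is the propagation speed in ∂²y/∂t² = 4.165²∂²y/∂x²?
Speed = 4.165. Information travels along characteristics x = x₀ ± 4.165t.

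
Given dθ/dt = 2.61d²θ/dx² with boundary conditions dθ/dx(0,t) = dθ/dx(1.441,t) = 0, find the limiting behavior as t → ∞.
θ → constant (steady state). Heat is conserved (no flux at boundaries); solution approaches the spatial average.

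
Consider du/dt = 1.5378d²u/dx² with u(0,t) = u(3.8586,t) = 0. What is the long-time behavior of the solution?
As t → ∞, u → 0. Heat diffuses out through both boundaries.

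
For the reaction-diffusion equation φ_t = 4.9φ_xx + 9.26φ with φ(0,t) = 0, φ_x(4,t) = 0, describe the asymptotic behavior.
φ grows unboundedly. Reaction dominates diffusion (r=9.26 > κπ²/(4L²)≈0.76); solution grows exponentially.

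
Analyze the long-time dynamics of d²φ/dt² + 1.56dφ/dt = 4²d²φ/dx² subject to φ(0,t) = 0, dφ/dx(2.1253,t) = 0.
Long-time behavior: φ → 0. Damping (γ=1.56) dissipates energy; oscillations decay exponentially.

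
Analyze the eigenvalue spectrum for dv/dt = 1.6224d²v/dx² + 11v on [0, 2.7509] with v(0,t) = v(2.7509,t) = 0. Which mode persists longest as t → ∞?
Eigenvalues: λₙ = 1.6224n²π²/2.7509² - 11.
First three modes:
  n=1: λ₁ = 1.6224π²/2.7509² - 11 ≈ -8.884
  n=2: λ₂ = 6.4896π²/2.7509² - 11 ≈ -2.536
  n=3: λ₃ = 14.6016π²/2.7509² - 11 ≈ 8.044
Since 1.6224π²/2.7509² ≈ 2.116 < 11, λ₁ < 0.
The n=1 mode grows fastest (−λₙ is largest for n=1) → dominates.
Asymptotic: v ~ c₁ sin(πx/2.7509) e^{8.884t} (exponential growth at rate −λ₁ ≈ 8.884).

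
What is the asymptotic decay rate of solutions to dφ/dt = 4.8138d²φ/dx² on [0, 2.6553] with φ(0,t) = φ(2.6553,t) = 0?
Eigenvalues: λₙ = 4.8138n²π²/2.6553².
First three modes:
  n=1: λ₁ = 4.8138π²/2.6553² ≈ 6.738
  n=2: λ₂ = 19.2552π²/2.6553² ≈ 26.954 (4× faster decay)
  n=3: λ₃ = 43.3242π²/2.6553² ≈ 60.646 (9× faster decay)
As t → ∞, higher modes decay exponentially faster. The n=1 mode dominates: φ ~ c₁ sin(πx/2.6553) e^{-λ₁t}.
Decay rate: λ₁ = 4.8138π²/2.6553² ≈ 6.738.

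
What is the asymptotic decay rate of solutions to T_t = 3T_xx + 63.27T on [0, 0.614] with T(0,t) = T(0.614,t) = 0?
Eigenvalues: λₙ = 3n²π²/0.614² - 63.27.
First three modes:
  n=1: λ₁ = 3π²/0.614² - 63.27 ≈ 15.269
  n=2: λ₂ = 12π²/0.614² - 63.27 ≈ 250.885
  n=3: λ₃ = 27π²/0.614² - 63.27 ≈ 643.579
Since 3π²/0.614² ≈ 78.539 > 63.27, all λₙ > 0.
The n=1 mode decays slowest → dominates as t → ∞.
Asymptotic: T ~ c₁ sin(πx/0.614) e^{-λ₁t} with decay rate λ₁ ≈ 15.269.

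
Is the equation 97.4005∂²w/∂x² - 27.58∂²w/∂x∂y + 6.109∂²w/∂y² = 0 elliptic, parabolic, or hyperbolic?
Computing B² - 4AC with A = 97.4005, B = -27.58, C = 6.109: discriminant = -1619.422218 (negative). Answer: elliptic.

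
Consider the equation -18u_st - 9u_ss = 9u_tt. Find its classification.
Rewriting in standard form: -9u_ss - 18u_st - 9u_tt = 0. Parabolic. (A = -9, B = -18, C = -9 gives B² - 4AC = 0.)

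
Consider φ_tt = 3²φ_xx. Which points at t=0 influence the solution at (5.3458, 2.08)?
Domain of dependence: [-0.8942, 11.5858]. Signals travel at speed 3, so data within |x - 5.3458| ≤ 3·2.08 = 6.24 can reach the point.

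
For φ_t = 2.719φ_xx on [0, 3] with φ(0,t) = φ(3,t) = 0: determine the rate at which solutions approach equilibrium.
Eigenvalues: λₙ = 2.719n²π²/3².
First three modes:
  n=1: λ₁ = 2.719π²/3² ≈ 2.982
  n=2: λ₂ = 10.876π²/3² ≈ 11.927 (4× faster decay)
  n=3: λ₃ = 24.471π²/3² ≈ 26.835 (9× faster decay)
As t → ∞, higher modes decay exponentially faster. The n=1 mode dominates: φ ~ c₁ sin(πx/3) e^{-λ₁t}.
Decay rate: λ₁ = 2.719π²/3² ≈ 2.982.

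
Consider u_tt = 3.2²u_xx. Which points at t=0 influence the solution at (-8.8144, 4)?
Domain of dependence: [-21.6144, 3.9856]. Signals travel at speed 3.2, so data within |x - -8.8144| ≤ 3.2·4 = 12.8 can reach the point.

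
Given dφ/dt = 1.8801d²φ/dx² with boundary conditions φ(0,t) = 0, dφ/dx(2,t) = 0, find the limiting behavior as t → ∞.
φ → 0. Heat escapes through the Dirichlet boundary.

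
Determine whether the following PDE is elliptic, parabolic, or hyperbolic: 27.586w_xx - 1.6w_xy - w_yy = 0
Coefficients: A = 27.586, B = -1.6, C = -1. B² - 4AC = 112.904, which is positive, so the equation is hyperbolic.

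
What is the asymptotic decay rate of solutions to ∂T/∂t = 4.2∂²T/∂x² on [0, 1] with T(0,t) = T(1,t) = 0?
Eigenvalues: λₙ = 4.2n²π².
First three modes:
  n=1: λ₁ = 4.2π² ≈ 41.452
  n=2: λ₂ = 16.8π² ≈ 165.809 (4× faster decay)
  n=3: λ₃ = 37.8π² ≈ 373.071 (9× faster decay)
As t → ∞, higher modes decay exponentially faster. The n=1 mode dominates: T ~ c₁ sin(πx) e^{-λ₁t}.
Decay rate: λ₁ = 4.2π² ≈ 41.452.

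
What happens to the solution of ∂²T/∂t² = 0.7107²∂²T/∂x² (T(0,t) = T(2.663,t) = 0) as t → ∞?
T oscillates (no decay). Energy is conserved; the solution oscillates indefinitely as standing waves.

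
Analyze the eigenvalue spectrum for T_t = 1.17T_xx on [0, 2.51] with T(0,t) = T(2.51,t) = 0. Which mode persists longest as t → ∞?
Eigenvalues: λₙ = 1.17n²π²/2.51².
First three modes:
  n=1: λ₁ = 1.17π²/2.51² ≈ 1.833
  n=2: λ₂ = 4.68π²/2.51² ≈ 7.332 (4× faster decay)
  n=3: λ₃ = 10.53π²/2.51² ≈ 16.496 (9× faster decay)
As t → ∞, higher modes decay exponentially faster. The n=1 mode dominates: T ~ c₁ sin(πx/2.51) e^{-λ₁t}.
Decay rate: λ₁ = 1.17π²/2.51² ≈ 1.833.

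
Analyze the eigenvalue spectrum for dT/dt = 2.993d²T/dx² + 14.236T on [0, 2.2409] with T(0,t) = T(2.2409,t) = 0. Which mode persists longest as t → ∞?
Eigenvalues: λₙ = 2.993n²π²/2.2409² - 14.236.
First three modes:
  n=1: λ₁ = 2.993π²/2.2409² - 14.236 ≈ -8.354
  n=2: λ₂ = 11.972π²/2.2409² - 14.236 ≈ 9.294
  n=3: λ₃ = 26.937π²/2.2409² - 14.236 ≈ 38.706
Since 2.993π²/2.2409² ≈ 5.882 < 14.236, λ₁ < 0.
The n=1 mode grows fastest (−λₙ is largest for n=1) → dominates.
Asymptotic: T ~ c₁ sin(πx/2.2409) e^{8.354t} (exponential growth at rate −λ₁ ≈ 8.354).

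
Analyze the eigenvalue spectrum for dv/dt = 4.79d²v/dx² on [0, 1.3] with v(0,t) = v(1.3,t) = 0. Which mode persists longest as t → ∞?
Eigenvalues: λₙ = 4.79n²π²/1.3².
First three modes:
  n=1: λ₁ = 4.79π²/1.3² ≈ 27.974
  n=2: λ₂ = 19.16π²/1.3² ≈ 111.894 (4× faster decay)
  n=3: λ₃ = 43.11π²/1.3² ≈ 251.763 (9× faster decay)
As t → ∞, higher modes decay exponentially faster. The n=1 mode dominates: v ~ c₁ sin(πx/1.3) e^{-λ₁t}.
Decay rate: λ₁ = 4.79π²/1.3² ≈ 27.974.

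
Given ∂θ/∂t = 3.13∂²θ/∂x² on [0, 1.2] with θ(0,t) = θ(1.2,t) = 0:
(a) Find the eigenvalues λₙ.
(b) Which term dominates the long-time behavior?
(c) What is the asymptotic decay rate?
Eigenvalues: λₙ = 3.13n²π²/1.2².
First three modes:
  n=1: λ₁ = 3.13π²/1.2² ≈ 21.453
  n=2: λ₂ = 12.52π²/1.2² ≈ 85.811 (4× faster decay)
  n=3: λ₃ = 28.17π²/1.2² ≈ 193.074 (9× faster decay)
As t → ∞, higher modes decay exponentially faster. The n=1 mode dominates: θ ~ c₁ sin(πx/1.2) e^{-λ₁t}.
Decay rate: λ₁ = 3.13π²/1.2² ≈ 21.453.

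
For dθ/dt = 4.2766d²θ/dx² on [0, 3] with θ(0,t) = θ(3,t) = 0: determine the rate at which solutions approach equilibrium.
Eigenvalues: λₙ = 4.2766n²π²/3².
First three modes:
  n=1: λ₁ = 4.2766π²/3² ≈ 4.69
  n=2: λ₂ = 17.1064π²/3² ≈ 18.759 (4× faster decay)
  n=3: λ₃ = 38.4894π²/3² ≈ 42.208 (9× faster decay)
As t → ∞, higher modes decay exponentially faster. The n=1 mode dominates: θ ~ c₁ sin(πx/3) e^{-λ₁t}.
Decay rate: λ₁ = 4.2766π²/3² ≈ 4.69.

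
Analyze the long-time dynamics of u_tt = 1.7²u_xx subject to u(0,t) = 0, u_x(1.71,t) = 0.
Long-time behavior: u oscillates (no decay). Energy is conserved; the solution oscillates indefinitely as standing waves.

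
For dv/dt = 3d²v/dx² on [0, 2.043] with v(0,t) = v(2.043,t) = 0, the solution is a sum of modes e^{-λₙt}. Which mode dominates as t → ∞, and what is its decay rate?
Eigenvalues: λₙ = 3n²π²/2.043².
First three modes:
  n=1: λ₁ = 3π²/2.043² ≈ 7.094
  n=2: λ₂ = 12π²/2.043² ≈ 28.376 (4× faster decay)
  n=3: λ₃ = 27π²/2.043² ≈ 63.845 (9× faster decay)
As t → ∞, higher modes decay exponentially faster. The n=1 mode dominates: v ~ c₁ sin(πx/2.043) e^{-λ₁t}.
Decay rate: λ₁ = 3π²/2.043² ≈ 7.094.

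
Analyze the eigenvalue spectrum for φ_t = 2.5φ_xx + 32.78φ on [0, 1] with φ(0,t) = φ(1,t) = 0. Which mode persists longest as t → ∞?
Eigenvalues: λₙ = 2.5n²π²/1² - 32.78.
First three modes:
  n=1: λ₁ = 2.5π² - 32.78 ≈ -8.106
  n=2: λ₂ = 10π² - 32.78 ≈ 65.916
  n=3: λ₃ = 22.5π² - 32.78 ≈ 189.286
Since 2.5π² ≈ 24.674 < 32.78, λ₁ < 0.
The n=1 mode grows fastest (−λₙ is largest for n=1) → dominates.
Asymptotic: φ ~ c₁ sin(πx/1) e^{8.106t} (exponential growth at rate −λ₁ ≈ 8.106).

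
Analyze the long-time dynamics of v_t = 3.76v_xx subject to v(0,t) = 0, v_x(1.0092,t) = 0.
Long-time behavior: v → 0. Heat escapes through the Dirichlet boundary.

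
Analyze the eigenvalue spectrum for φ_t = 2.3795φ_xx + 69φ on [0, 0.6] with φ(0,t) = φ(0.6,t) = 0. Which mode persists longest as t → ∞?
Eigenvalues: λₙ = 2.3795n²π²/0.6² - 69.
First three modes:
  n=1: λ₁ = 2.3795π²/0.6² - 69 ≈ -3.765
  n=2: λ₂ = 9.518π²/0.6² - 69 ≈ 191.941
  n=3: λ₃ = 21.4155π²/0.6² - 69 ≈ 518.118
Since 2.3795π²/0.6² ≈ 65.235 < 69, λ₁ < 0.
The n=1 mode grows fastest (−λₙ is largest for n=1) → dominates.
Asymptotic: φ ~ c₁ sin(πx/0.6) e^{3.765t} (exponential growth at rate −λ₁ ≈ 3.765).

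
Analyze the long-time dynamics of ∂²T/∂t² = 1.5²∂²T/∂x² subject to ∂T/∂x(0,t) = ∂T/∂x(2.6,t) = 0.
Long-time behavior: T oscillates about a mean that drifts linearly in t (generically unbounded; no decay). There is no damping, so the nonconstant modes persist as standing waves (energy conserved, no decay). But with Neumann conditions at both ends the constant mode has eigenvalue 0: the spatial mean M(t) of T satisfies M'' = 0, so M(t) = M(0) + M'(0)·t. Unless the initial velocity has zero mean (∫T_t(x,0)dx = 0), the solution grows linearly in t (unbounded, though not exponentially); if it does have zero mean, the solution stays bounded and simply oscillates.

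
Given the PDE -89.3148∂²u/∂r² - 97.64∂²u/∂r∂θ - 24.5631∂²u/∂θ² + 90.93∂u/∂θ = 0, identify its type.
The second-order coefficients are A = -89.3148, B = -97.64, C = -24.5631. Since B² - 4AC = 758.17614448 > 0, this is a hyperbolic PDE.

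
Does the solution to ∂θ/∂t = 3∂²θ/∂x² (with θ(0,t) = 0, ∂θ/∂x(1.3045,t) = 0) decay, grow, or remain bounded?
θ → 0. Heat escapes through the Dirichlet boundary.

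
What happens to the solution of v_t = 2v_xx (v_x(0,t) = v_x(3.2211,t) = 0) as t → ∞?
v → constant (steady state). Heat is conserved (no flux at boundaries); solution approaches the spatial average.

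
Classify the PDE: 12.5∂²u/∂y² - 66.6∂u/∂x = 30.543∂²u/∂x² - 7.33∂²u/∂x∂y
Rewriting in standard form: -30.543∂²u/∂x² + 7.33∂²u/∂x∂y + 12.5∂²u/∂y² - 66.6∂u/∂x = 0. A = -30.543, B = 7.33, C = 12.5. Discriminant B² - 4AC = 1580.8789. Since 1580.8789 > 0, hyperbolic.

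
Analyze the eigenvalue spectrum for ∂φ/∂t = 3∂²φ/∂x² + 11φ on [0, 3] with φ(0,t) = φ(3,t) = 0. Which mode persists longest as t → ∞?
Eigenvalues: λₙ = 3n²π²/3² - 11.
First three modes:
  n=1: λ₁ = 3π²/3² - 11 ≈ -7.71
  n=2: λ₂ = 12π²/3² - 11 ≈ 2.159
  n=3: λ₃ = 27π²/3² - 11 ≈ 18.609
Since 3π²/3² ≈ 3.29 < 11, λ₁ < 0.
The n=1 mode grows fastest (−λₙ is largest for n=1) → dominates.
Asymptotic: φ ~ c₁ sin(πx/3) e^{7.71t} (exponential growth at rate −λ₁ ≈ 7.71).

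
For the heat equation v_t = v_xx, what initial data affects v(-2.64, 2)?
The entire real line. The heat equation has infinite propagation speed: any initial disturbance instantly affects all points (though exponentially small far away).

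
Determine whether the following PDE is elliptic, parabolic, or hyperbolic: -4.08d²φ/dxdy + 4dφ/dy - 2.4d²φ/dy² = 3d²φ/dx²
Rewriting in standard form: -3d²φ/dx² - 4.08d²φ/dxdy - 2.4d²φ/dy² + 4dφ/dy = 0. Coefficients: A = -3, B = -4.08, C = -2.4. B² - 4AC = -12.1536, which is negative, so the equation is elliptic.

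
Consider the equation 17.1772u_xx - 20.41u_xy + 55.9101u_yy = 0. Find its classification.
Elliptic. (A = 17.1772, B = -20.41, C = 55.9101 gives B² - 4AC = -3424.94777888.)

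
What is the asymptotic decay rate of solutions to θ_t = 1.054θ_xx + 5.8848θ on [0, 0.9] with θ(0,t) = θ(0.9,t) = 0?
Eigenvalues: λₙ = 1.054n²π²/0.9² - 5.8848.
First three modes:
  n=1: λ₁ = 1.054π²/0.9² - 5.8848 ≈ 6.958
  n=2: λ₂ = 4.216π²/0.9² - 5.8848 ≈ 45.486
  n=3: λ₃ = 9.486π²/0.9² - 5.8848 ≈ 109.699
Since 1.054π²/0.9² ≈ 12.843 > 5.8848, all λₙ > 0.
The n=1 mode decays slowest → dominates as t → ∞.
Asymptotic: θ ~ c₁ sin(πx/0.9) e^{-λ₁t} with decay rate λ₁ ≈ 6.958.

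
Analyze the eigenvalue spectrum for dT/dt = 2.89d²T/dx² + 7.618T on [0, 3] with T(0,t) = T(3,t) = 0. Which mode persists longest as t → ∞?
Eigenvalues: λₙ = 2.89n²π²/3² - 7.618.
First three modes:
  n=1: λ₁ = 2.89π²/3² - 7.618 ≈ -4.449
  n=2: λ₂ = 11.56π²/3² - 7.618 ≈ 5.059
  n=3: λ₃ = 26.01π²/3² - 7.618 ≈ 20.905
Since 2.89π²/3² ≈ 3.169 < 7.618, λ₁ < 0.
The n=1 mode grows fastest (−λₙ is largest for n=1) → dominates.
Asymptotic: T ~ c₁ sin(πx/3) e^{4.449t} (exponential growth at rate −λ₁ ≈ 4.449).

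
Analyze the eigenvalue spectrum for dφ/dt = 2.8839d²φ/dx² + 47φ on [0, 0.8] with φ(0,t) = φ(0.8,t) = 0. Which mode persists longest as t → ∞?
Eigenvalues: λₙ = 2.8839n²π²/0.8² - 47.
First three modes:
  n=1: λ₁ = 2.8839π²/0.8² - 47 ≈ -2.527
  n=2: λ₂ = 11.5356π²/0.8² - 47 ≈ 130.893
  n=3: λ₃ = 25.9551π²/0.8² - 47 ≈ 353.26
Since 2.8839π²/0.8² ≈ 44.473 < 47, λ₁ < 0.
The n=1 mode grows fastest (−λₙ is largest for n=1) → dominates.
Asymptotic: φ ~ c₁ sin(πx/0.8) e^{2.527t} (exponential growth at rate −λ₁ ≈ 2.527).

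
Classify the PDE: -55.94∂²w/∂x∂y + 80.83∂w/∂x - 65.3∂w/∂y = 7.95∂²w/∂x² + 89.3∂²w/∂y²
Rewriting in standard form: -7.95∂²w/∂x² - 55.94∂²w/∂x∂y - 89.3∂²w/∂y² + 80.83∂w/∂x - 65.3∂w/∂y = 0. A = -7.95, B = -55.94, C = -89.3. Discriminant B² - 4AC = 289.5436. Since 289.5436 > 0, hyperbolic.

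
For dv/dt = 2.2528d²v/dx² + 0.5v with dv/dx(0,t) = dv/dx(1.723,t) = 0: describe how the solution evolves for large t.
v grows unboundedly. With Neumann BCs the constant mode has diffusion eigenvalue 0, so any r > 0 makes it grow like e^(0.5t); solution grows exponentially.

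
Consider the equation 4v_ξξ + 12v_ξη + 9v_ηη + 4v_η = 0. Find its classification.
Parabolic. (A = 4, B = 12, C = 9 gives B² - 4AC = 0.)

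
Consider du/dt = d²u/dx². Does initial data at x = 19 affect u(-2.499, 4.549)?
Yes, for any finite x. The heat equation has infinite propagation speed, so all initial data affects all points at any t > 0.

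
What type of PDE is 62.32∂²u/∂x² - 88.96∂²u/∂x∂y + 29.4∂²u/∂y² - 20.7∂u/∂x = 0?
With A = 62.32, B = -88.96, C = 29.4, the discriminant is 585.0496. This is a hyperbolic PDE.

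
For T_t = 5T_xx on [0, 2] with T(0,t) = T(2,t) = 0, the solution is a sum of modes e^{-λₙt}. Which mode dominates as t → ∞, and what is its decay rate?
Eigenvalues: λₙ = 5n²π²/2².
First three modes:
  n=1: λ₁ = 5π²/2² ≈ 12.337
  n=2: λ₂ = 20π²/2² ≈ 49.348 (4× faster decay)
  n=3: λ₃ = 45π²/2² ≈ 111.033 (9× faster decay)
As t → ∞, higher modes decay exponentially faster. The n=1 mode dominates: T ~ c₁ sin(πx/2) e^{-λ₁t}.
Decay rate: λ₁ = 5π²/2² ≈ 12.337.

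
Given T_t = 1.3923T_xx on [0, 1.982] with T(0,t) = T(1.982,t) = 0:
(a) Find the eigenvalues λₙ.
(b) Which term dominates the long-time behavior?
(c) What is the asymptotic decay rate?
Eigenvalues: λₙ = 1.3923n²π²/1.982².
First three modes:
  n=1: λ₁ = 1.3923π²/1.982² ≈ 3.498
  n=2: λ₂ = 5.5692π²/1.982² ≈ 13.992 (4× faster decay)
  n=3: λ₃ = 12.5307π²/1.982² ≈ 31.482 (9× faster decay)
As t → ∞, higher modes decay exponentially faster. The n=1 mode dominates: T ~ c₁ sin(πx/1.982) e^{-λ₁t}.
Decay rate: λ₁ = 1.3923π²/1.982² ≈ 3.498.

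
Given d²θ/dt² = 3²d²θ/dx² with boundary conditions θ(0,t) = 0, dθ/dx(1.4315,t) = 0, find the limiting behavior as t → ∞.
θ oscillates (no decay). Energy is conserved; the solution oscillates indefinitely as standing waves.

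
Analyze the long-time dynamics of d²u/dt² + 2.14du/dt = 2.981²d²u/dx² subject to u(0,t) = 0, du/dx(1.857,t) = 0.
Long-time behavior: u → 0. Damping (γ=2.14) dissipates energy; oscillations decay exponentially.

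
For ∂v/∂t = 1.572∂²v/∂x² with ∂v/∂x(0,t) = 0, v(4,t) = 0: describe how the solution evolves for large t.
v → 0. Heat escapes through the Dirichlet boundary.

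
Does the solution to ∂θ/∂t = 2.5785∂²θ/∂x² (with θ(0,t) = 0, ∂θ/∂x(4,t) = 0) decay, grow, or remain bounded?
θ → 0. Heat escapes through the Dirichlet boundary.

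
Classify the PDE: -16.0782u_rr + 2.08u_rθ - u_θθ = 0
A = -16.0782, B = 2.08, C = -1. Discriminant B² - 4AC = -59.9864. Since -59.9864 < 0, elliptic.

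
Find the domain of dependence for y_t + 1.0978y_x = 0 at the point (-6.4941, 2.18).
A single point: x = -8.887304. The characteristic through (-6.4941, 2.18) is x - 1.0978t = const, so x = -6.4941 - 1.0978·2.18 = -8.887304.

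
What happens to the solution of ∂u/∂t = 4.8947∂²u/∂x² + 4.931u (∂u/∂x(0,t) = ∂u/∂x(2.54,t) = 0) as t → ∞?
u grows unboundedly. With Neumann BCs the constant mode has diffusion eigenvalue 0, so any r > 0 makes it grow like e^(4.931t); solution grows exponentially.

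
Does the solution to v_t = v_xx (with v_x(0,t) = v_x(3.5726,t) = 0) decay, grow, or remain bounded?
v → constant (steady state). Heat is conserved (no flux at boundaries); solution approaches the spatial average.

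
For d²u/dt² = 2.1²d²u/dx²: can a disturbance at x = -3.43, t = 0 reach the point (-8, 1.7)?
No. The domain of dependence is [-11.57, -4.43], and -3.43 is outside this interval.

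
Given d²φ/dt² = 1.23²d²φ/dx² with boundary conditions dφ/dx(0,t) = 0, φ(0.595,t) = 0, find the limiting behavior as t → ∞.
φ oscillates (no decay). Energy is conserved; the solution oscillates indefinitely as standing waves.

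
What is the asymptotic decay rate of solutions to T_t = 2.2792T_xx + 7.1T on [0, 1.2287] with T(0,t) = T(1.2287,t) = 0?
Eigenvalues: λₙ = 2.2792n²π²/1.2287² - 7.1.
First three modes:
  n=1: λ₁ = 2.2792π²/1.2287² - 7.1 ≈ 7.8
  n=2: λ₂ = 9.1168π²/1.2287² - 7.1 ≈ 52.501
  n=3: λ₃ = 20.5128π²/1.2287² - 7.1 ≈ 127.001
Since 2.2792π²/1.2287² ≈ 14.9 > 7.1, all λₙ > 0.
The n=1 mode decays slowest → dominates as t → ∞.
Asymptotic: T ~ c₁ sin(πx/1.2287) e^{-λ₁t} with decay rate λ₁ ≈ 7.8.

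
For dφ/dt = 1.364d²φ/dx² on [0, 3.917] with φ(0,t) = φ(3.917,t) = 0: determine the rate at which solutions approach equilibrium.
Eigenvalues: λₙ = 1.364n²π²/3.917².
First three modes:
  n=1: λ₁ = 1.364π²/3.917² ≈ 0.877
  n=2: λ₂ = 5.456π²/3.917² ≈ 3.51 (4× faster decay)
  n=3: λ₃ = 12.276π²/3.917² ≈ 7.897 (9× faster decay)
As t → ∞, higher modes decay exponentially faster. The n=1 mode dominates: φ ~ c₁ sin(πx/3.917) e^{-λ₁t}.
Decay rate: λ₁ = 1.364π²/3.917² ≈ 0.877.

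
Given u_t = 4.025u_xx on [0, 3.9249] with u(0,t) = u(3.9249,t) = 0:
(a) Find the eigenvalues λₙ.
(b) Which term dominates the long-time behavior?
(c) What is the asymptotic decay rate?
Eigenvalues: λₙ = 4.025n²π²/3.9249².
First three modes:
  n=1: λ₁ = 4.025π²/3.9249² ≈ 2.579
  n=2: λ₂ = 16.1π²/3.9249² ≈ 10.315 (4× faster decay)
  n=3: λ₃ = 36.225π²/3.9249² ≈ 23.209 (9× faster decay)
As t → ∞, higher modes decay exponentially faster. The n=1 mode dominates: u ~ c₁ sin(πx/3.9249) e^{-λ₁t}.
Decay rate: λ₁ = 4.025π²/3.9249² ≈ 2.579.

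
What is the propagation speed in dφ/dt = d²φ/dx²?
Infinite. The heat equation is parabolic, not hyperbolic, so disturbances propagate instantly.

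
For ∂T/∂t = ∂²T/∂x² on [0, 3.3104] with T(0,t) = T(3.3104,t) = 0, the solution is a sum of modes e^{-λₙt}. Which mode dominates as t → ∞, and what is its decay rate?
Eigenvalues: λₙ = n²π²/3.3104².
First three modes:
  n=1: λ₁ = π²/3.3104² ≈ 0.901
  n=2: λ₂ = 4π²/3.3104² ≈ 3.602 (4× faster decay)
  n=3: λ₃ = 9π²/3.3104² ≈ 8.106 (9× faster decay)
As t → ∞, higher modes decay exponentially faster. The n=1 mode dominates: T ~ c₁ sin(πx/3.3104) e^{-λ₁t}.
Decay rate: λ₁ = π²/3.3104² ≈ 0.901.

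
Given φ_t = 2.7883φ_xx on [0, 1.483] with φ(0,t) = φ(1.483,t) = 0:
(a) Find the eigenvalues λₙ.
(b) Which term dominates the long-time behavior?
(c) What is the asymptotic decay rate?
Eigenvalues: λₙ = 2.7883n²π²/1.483².
First three modes:
  n=1: λ₁ = 2.7883π²/1.483² ≈ 12.513
  n=2: λ₂ = 11.1532π²/1.483² ≈ 50.051 (4× faster decay)
  n=3: λ₃ = 25.0947π²/1.483² ≈ 112.616 (9× faster decay)
As t → ∞, higher modes decay exponentially faster. The n=1 mode dominates: φ ~ c₁ sin(πx/1.483) e^{-λ₁t}.
Decay rate: λ₁ = 2.7883π²/1.483² ≈ 12.513.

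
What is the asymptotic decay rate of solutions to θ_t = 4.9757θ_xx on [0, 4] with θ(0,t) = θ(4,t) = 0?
Eigenvalues: λₙ = 4.9757n²π²/4².
First three modes:
  n=1: λ₁ = 4.9757π²/4² ≈ 3.069
  n=2: λ₂ = 19.9028π²/4² ≈ 12.277 (4× faster decay)
  n=3: λ₃ = 44.7813π²/4² ≈ 27.623 (9× faster decay)
As t → ∞, higher modes decay exponentially faster. The n=1 mode dominates: θ ~ c₁ sin(πx/4) e^{-λ₁t}.
Decay rate: λ₁ = 4.9757π²/4² ≈ 3.069.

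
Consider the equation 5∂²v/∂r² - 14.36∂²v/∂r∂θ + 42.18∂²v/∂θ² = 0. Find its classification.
Elliptic. (A = 5, B = -14.36, C = 42.18 gives B² - 4AC = -637.3904.)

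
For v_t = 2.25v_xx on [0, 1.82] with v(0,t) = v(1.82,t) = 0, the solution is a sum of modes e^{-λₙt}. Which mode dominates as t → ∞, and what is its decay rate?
Eigenvalues: λₙ = 2.25n²π²/1.82².
First three modes:
  n=1: λ₁ = 2.25π²/1.82² ≈ 6.704
  n=2: λ₂ = 9π²/1.82² ≈ 26.816 (4× faster decay)
  n=3: λ₃ = 20.25π²/1.82² ≈ 60.337 (9× faster decay)
As t → ∞, higher modes decay exponentially faster. The n=1 mode dominates: v ~ c₁ sin(πx/1.82) e^{-λ₁t}.
Decay rate: λ₁ = 2.25π²/1.82² ≈ 6.704.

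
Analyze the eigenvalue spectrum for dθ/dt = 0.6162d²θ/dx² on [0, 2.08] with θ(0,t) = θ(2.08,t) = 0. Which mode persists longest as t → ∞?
Eigenvalues: λₙ = 0.6162n²π²/2.08².
First three modes:
  n=1: λ₁ = 0.6162π²/2.08² ≈ 1.406
  n=2: λ₂ = 2.4648π²/2.08² ≈ 5.623 (4× faster decay)
  n=3: λ₃ = 5.5458π²/2.08² ≈ 12.651 (9× faster decay)
As t → ∞, higher modes decay exponentially faster. The n=1 mode dominates: θ ~ c₁ sin(πx/2.08) e^{-λ₁t}.
Decay rate: λ₁ = 0.6162π²/2.08² ≈ 1.406.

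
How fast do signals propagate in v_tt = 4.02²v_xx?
Speed = 4.02. Information travels along characteristics x = x₀ ± 4.02t.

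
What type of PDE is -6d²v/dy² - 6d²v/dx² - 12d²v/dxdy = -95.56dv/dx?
Rewriting in standard form: -6d²v/dx² - 12d²v/dxdy - 6d²v/dy² + 95.56dv/dx = 0. With A = -6, B = -12, C = -6, the discriminant is 0. This is a parabolic PDE.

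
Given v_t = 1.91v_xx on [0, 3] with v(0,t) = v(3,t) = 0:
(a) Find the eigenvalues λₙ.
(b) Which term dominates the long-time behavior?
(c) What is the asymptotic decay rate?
Eigenvalues: λₙ = 1.91n²π²/3².
First three modes:
  n=1: λ₁ = 1.91π²/3² ≈ 2.095
  n=2: λ₂ = 7.64π²/3² ≈ 8.378 (4× faster decay)
  n=3: λ₃ = 17.19π²/3² ≈ 18.851 (9× faster decay)
As t → ∞, higher modes decay exponentially faster. The n=1 mode dominates: v ~ c₁ sin(πx/3) e^{-λ₁t}.
Decay rate: λ₁ = 1.91π²/3² ≈ 2.095.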